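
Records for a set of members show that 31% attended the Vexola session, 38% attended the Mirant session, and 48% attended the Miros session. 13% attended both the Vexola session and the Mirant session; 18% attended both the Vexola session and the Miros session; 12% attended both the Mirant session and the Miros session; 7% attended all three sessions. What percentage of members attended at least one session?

81%

By inclusion-exclusion,
P(union) = 31 + 38 + 48 − 13 − 18 − 12 + 7 = 81%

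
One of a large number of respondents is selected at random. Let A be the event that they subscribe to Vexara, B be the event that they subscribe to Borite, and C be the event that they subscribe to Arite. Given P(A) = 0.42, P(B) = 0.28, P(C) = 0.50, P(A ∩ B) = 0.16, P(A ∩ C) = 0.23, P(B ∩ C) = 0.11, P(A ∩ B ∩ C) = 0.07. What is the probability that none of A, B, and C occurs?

Using inclusion–exclusion:
P(A ∪ B ∪ C) = 0.42 + 0.28 + 0.50 − 0.16 − 0.23 − 0.11 + 0.07 = 0.77
P(none) = 1 − 0.77 = 0.23

0.23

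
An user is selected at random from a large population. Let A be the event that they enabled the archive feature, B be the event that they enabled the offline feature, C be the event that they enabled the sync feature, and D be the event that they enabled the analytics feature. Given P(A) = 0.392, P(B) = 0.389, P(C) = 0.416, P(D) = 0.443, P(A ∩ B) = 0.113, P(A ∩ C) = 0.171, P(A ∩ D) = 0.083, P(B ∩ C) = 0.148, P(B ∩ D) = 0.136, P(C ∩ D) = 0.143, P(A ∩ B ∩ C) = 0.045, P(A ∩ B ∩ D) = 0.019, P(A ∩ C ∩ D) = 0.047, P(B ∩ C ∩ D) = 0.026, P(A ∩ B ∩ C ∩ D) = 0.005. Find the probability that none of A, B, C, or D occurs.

By inclusion-exclusion,
P(A ∪ B ∪ C ∪ D) = 0.392 + 0.389 + 0.416 + 0.443 − 0.113 − 0.171 − 0.083 − 0.148 − 0.136 − 0.143 + 0.045 + 0.019 + 0.047 + 0.026 − 0.005 = 0.978
P(none) = 1 − 0.978 = 0.022

0.022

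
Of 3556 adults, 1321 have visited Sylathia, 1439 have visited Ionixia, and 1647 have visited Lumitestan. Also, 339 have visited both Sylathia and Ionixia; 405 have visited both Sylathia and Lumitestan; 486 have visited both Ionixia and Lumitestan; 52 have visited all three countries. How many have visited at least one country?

|union| = 1321 + 1439 + 1647 − 339 − 405 − 486 + 52 = 3229

3229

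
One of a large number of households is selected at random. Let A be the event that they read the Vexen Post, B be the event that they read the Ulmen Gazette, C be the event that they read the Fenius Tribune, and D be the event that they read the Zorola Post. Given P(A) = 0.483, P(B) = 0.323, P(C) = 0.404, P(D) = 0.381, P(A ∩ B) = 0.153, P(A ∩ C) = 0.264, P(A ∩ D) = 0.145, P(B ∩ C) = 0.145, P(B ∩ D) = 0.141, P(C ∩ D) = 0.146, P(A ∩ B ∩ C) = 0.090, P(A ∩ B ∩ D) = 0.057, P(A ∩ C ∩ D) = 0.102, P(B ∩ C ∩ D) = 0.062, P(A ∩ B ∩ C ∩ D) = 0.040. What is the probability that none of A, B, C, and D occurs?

0.132

P(A ∪ B ∪ C ∪ D) = 0.483 + 0.323 + 0.404 + 0.381 − 0.153 − 0.264 − 0.145 − 0.145 − 0.141 − 0.146 + 0.090 + 0.057 + 0.102 + 0.062 − 0.040 = 0.868
P(none) = 1 − 0.868 = 0.132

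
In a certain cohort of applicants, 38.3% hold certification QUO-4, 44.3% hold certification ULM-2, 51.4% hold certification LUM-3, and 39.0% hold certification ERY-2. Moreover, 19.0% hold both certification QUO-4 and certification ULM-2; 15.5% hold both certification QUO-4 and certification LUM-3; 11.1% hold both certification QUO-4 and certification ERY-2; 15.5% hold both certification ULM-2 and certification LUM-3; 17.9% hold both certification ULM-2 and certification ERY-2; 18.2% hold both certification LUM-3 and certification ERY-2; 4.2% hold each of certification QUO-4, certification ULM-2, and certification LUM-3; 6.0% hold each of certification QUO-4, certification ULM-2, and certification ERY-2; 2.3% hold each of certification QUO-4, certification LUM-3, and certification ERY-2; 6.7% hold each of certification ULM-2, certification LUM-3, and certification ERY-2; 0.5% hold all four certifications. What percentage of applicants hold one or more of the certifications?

Using inclusion–exclusion:
P(at least one) = 38.3 + 44.3 + 51.4 + 39.0 − 19.0 − 15.5 − 11.1 − 15.5 − 17.9 − 18.2 + 4.2 + 6.0 + 2.3 + 6.7 − 0.5 = 94.5%

94.5%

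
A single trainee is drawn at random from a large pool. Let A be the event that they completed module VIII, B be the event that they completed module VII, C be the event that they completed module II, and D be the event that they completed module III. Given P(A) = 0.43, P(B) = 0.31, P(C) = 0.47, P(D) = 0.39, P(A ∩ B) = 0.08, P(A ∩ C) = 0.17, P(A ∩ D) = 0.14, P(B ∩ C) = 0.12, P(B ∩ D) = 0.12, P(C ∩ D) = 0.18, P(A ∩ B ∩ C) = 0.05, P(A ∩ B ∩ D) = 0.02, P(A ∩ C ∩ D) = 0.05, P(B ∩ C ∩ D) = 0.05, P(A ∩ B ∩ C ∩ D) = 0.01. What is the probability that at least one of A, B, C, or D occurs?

0.95

By inclusion-exclusion,
P(A ∪ B ∪ C ∪ D) = 0.43 + 0.31 + 0.47 + 0.39 − 0.08 − 0.17 − 0.14 − 0.12 − 0.12 − 0.18 + 0.05 + 0.02 + 0.05 + 0.05 − 0.01 = 0.95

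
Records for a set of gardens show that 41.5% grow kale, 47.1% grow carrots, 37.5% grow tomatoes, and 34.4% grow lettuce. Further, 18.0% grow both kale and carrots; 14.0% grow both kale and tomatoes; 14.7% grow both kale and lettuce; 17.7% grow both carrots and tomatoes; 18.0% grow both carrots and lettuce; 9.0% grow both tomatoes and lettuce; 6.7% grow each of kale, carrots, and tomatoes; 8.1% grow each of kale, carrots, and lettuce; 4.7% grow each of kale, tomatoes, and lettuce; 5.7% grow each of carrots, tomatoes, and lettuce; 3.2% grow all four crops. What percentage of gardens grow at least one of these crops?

91.1%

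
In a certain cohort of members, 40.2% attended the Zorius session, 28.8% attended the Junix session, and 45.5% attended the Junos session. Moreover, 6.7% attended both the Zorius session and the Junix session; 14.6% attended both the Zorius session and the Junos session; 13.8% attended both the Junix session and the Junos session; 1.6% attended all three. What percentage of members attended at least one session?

Inclusion–exclusion gives
P(at least one) = 40.2 + 28.8 + 45.5 − 6.7 − 14.6 − 13.8 + 1.6 = 81.0%

81.0%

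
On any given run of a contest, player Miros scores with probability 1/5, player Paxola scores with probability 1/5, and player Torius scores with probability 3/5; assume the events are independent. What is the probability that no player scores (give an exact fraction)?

32/125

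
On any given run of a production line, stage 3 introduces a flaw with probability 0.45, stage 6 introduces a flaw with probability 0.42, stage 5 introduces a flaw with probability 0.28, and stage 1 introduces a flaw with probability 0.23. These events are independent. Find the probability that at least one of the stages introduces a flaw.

P(none) = (1 − 0.45) × (1 − 0.42) × (1 − 0.28) × (1 − 0.23) = 0.55 × 0.58 × 0.72 × 0.77 = 0.1768536
P(at least one) = 1 − 0.1768536 = 0.8231464

0.8231464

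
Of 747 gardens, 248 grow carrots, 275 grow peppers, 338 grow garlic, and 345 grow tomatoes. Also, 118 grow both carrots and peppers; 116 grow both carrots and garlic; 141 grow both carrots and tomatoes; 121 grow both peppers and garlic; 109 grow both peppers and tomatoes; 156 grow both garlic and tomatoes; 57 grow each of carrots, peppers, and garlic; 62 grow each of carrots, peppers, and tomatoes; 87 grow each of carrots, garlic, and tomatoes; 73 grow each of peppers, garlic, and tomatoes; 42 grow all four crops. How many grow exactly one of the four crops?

By inclusion–exclusion (exactly-one form):
|exactly one| = 248 + 275 + 338 + 345 − 2·118 − 2·116 − 2·141 − 2·121 − 2·109 − 2·156 + 3·57 + 3·62 + 3·87 + 3·73 − 4·42 = 353

353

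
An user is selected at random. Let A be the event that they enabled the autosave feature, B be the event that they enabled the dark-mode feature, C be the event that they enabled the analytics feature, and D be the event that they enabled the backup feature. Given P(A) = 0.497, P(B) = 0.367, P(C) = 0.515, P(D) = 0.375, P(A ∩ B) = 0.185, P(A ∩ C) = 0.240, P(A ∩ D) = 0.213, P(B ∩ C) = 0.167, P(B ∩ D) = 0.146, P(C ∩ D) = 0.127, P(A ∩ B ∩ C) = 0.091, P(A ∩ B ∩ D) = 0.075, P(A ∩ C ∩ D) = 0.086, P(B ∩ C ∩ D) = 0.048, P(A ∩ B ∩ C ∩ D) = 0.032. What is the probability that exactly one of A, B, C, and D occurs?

0.370

P(exactly one) = 0.497 + 0.367 + 0.515 + 0.375 − 2·0.185 − 2·0.240 − 2·0.213 − 2·0.167 − 2·0.146 − 2·0.127 + 3·0.091 + 3·0.075 + 3·0.086 + 3·0.048 − 4·0.032 = 0.370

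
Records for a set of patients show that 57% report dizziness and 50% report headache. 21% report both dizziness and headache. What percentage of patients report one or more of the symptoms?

86%

By inclusion–exclusion:
P(≥1) = 57 + 50 − 21 = 86%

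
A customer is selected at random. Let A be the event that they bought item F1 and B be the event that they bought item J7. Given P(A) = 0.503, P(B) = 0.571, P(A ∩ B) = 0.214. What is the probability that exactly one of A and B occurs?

0.646

P(exactly one) = 0.503 + 0.571 − 2·0.214 = 0.646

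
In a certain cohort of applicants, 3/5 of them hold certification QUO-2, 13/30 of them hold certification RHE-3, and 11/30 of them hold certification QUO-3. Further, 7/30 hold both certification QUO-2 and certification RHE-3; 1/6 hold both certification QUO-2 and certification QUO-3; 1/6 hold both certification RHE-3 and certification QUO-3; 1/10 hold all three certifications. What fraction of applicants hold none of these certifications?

1/15

Apply inclusion-exclusion:
P(≥1) = 3/5 + 13/30 + 11/30 − 7/30 − 1/6 − 1/6 + 1/10 = 14/15
P(none) = 1 − 14/15 = 1/15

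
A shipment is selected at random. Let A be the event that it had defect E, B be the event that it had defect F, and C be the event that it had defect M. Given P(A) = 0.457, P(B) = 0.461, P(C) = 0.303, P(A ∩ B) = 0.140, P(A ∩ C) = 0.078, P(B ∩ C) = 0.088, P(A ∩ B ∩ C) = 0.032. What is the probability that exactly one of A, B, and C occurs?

0.705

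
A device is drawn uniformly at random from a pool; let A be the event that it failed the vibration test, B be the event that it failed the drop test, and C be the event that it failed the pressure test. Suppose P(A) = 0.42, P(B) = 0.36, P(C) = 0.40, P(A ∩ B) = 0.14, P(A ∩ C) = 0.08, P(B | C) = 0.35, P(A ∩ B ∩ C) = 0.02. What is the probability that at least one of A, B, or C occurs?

P(B ∩ C) = P(C)·P(B|C) = 0.40 × 0.35 = 0.14
P(A ∪ B ∪ C) = 0.42 + 0.36 + 0.40 − 0.14 − 0.08 − 0.14 + 0.02 = 0.84

0.84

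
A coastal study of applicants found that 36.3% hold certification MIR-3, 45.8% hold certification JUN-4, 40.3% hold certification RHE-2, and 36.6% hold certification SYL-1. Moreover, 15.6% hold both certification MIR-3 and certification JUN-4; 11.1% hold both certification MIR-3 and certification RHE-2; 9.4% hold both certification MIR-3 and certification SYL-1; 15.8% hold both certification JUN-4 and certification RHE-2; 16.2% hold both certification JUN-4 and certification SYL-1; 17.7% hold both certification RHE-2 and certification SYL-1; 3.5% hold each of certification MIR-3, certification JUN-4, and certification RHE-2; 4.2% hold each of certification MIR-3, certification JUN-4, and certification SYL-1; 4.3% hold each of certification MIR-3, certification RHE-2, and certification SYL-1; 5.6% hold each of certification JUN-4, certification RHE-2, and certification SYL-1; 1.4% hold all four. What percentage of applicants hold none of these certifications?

10.6%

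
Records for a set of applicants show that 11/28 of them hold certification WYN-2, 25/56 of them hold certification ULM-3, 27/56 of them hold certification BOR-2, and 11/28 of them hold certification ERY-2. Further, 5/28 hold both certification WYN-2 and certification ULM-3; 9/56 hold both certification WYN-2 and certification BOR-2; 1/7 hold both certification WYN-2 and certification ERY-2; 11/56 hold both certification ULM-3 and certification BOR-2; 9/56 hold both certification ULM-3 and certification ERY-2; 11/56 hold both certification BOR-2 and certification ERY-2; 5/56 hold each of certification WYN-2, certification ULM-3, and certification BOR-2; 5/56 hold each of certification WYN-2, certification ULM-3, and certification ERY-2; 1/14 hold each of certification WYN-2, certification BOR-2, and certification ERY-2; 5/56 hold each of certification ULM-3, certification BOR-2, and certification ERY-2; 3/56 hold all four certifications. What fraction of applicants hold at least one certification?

27/28

P(≥1) = 11/28 + 25/56 + 27/56 + 11/28 − 5/28 − 9/56 − 1/7 − 11/56 − 9/56 − 11/56 + 5/56 + 5/56 + 1/14 + 5/56 − 3/56 = 27/28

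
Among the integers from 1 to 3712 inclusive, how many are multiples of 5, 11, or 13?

By inclusion-exclusion,
742 + 337 + 285 − 67 − 57 − 25 + 5 = 1220

1220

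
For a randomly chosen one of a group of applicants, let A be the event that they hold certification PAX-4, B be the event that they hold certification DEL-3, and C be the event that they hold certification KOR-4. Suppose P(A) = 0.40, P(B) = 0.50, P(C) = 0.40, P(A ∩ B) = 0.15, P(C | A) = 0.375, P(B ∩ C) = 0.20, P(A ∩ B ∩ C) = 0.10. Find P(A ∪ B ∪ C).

P(A ∩ C) = P(A)·P(C|A) = 0.40 × 0.375 = 0.15
P(A ∪ B ∪ C) = 0.40 + 0.50 + 0.40 − 0.15 − 0.15 − 0.20 + 0.10 = 0.90

0.90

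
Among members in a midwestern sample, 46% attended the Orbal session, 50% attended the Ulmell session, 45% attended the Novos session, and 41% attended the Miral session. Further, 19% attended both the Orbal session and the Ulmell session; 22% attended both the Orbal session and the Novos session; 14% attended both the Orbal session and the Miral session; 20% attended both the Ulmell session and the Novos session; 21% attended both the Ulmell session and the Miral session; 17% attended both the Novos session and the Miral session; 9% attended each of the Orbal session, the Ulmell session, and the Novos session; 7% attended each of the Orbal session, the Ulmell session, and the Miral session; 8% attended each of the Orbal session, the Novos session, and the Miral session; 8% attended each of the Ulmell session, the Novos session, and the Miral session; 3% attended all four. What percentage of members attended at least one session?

Using inclusion–exclusion:
P(≥1) = 46 + 50 + 45 + 41 − 19 − 22 − 14 − 20 − 21 − 17 + 9 + 7 + 8 + 8 − 3 = 98%

98%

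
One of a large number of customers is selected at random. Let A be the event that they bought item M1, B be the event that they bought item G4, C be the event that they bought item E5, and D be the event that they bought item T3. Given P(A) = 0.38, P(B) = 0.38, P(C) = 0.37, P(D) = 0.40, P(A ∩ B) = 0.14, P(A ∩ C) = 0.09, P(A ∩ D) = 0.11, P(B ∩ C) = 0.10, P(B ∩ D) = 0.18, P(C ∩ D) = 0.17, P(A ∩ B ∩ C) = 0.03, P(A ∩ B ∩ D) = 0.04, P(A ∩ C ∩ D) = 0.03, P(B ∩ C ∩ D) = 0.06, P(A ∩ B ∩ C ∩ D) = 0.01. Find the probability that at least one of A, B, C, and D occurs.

P(A ∪ B ∪ C ∪ D) = 0.38 + 0.38 + 0.37 + 0.40 − 0.14 − 0.09 − 0.11 − 0.10 − 0.18 − 0.17 + 0.03 + 0.04 + 0.03 + 0.06 − 0.01 = 0.89

0.89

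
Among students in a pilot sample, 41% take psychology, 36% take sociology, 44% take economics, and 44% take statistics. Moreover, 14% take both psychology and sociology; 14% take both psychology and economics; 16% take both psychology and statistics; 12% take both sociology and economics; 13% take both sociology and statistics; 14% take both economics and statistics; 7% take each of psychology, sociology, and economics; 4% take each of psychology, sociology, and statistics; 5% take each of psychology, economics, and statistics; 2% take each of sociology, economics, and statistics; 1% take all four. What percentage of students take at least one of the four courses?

99%

P(at least one) = 41 + 36 + 44 + 44 − 14 − 14 − 16 − 12 − 13 − 14 + 7 + 4 + 5 + 2 − 1 = 99%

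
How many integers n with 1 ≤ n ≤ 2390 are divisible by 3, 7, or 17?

1104

By inclusion–exclusion:
⌊2390/3⌋ + ⌊2390/7⌋ + ⌊2390/17⌋ − ⌊2390/21⌋ − ⌊2390/51⌋ − ⌊2390/119⌋ + ⌊2390/357⌋ = 796 + 341 + 140 − 113 − 46 − 20 + 6 = 1104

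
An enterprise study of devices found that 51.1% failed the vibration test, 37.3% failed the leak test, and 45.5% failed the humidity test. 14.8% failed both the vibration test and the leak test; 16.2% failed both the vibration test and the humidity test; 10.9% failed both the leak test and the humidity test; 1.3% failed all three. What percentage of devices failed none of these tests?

6.7%

P(union) = 51.1 + 37.3 + 45.5 − 14.8 − 16.2 − 10.9 + 1.3 = 93.3%
P(none) = 100% − 93.3% = 6.7%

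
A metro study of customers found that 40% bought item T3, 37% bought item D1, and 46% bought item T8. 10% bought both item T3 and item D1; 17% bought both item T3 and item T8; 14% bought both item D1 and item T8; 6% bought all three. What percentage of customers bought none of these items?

By inclusion–exclusion:
P(≥1) = 40 + 37 + 46 − 10 − 17 − 14 + 6 = 88%
P(none) = 100% − 88% = 12%

12%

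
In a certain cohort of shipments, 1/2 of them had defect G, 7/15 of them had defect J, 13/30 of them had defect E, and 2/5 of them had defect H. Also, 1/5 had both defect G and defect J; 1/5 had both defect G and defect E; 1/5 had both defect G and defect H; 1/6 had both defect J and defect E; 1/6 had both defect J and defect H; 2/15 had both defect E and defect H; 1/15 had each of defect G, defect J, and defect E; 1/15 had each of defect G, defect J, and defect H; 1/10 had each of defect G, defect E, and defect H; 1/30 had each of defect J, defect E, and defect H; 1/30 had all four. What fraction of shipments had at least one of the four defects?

29/30

P(≥1) = 1/2 + 7/15 + 13/30 + 2/5 − 1/5 − 1/5 − 1/5 − 1/6 − 1/6 − 2/15 + 1/15 + 1/15 + 1/10 + 1/30 − 1/30 = 29/30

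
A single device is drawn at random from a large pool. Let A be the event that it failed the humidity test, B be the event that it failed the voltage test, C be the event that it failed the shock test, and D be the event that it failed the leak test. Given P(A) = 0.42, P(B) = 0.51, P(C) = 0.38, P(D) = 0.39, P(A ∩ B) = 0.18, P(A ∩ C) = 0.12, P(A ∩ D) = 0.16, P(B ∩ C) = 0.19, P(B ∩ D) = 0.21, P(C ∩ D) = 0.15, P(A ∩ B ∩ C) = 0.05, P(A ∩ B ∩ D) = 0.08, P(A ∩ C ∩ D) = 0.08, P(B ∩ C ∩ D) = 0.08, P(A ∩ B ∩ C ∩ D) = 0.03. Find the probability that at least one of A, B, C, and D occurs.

By inclusion-exclusion,
P(A ∪ B ∪ C ∪ D) = 0.42 + 0.51 + 0.38 + 0.39 − 0.18 − 0.12 − 0.16 − 0.19 − 0.21 − 0.15 + 0.05 + 0.08 + 0.08 + 0.08 − 0.03 = 0.95

0.95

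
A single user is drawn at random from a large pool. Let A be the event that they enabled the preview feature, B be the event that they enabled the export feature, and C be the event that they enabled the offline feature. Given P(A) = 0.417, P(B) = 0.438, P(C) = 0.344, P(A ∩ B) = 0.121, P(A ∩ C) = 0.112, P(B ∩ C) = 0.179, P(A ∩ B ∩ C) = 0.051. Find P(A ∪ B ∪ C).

Inclusion–exclusion gives
P(A ∪ B ∪ C) = 0.417 + 0.438 + 0.344 − 0.121 − 0.112 − 0.179 + 0.051 = 0.838

0.838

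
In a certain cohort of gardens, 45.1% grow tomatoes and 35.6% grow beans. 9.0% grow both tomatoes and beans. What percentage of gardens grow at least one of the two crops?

71.7%

Apply inclusion-exclusion:
P(at least one) = 45.1 + 35.6 − 9.0 = 71.7%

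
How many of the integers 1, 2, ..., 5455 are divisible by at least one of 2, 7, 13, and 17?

3424

Using inclusion–exclusion:
2727 + 779 + 419 + 320 − 389 − 209 − 160 − 59 − 45 − 24 + 29 + 22 + 12 + 3 − 1 = 3424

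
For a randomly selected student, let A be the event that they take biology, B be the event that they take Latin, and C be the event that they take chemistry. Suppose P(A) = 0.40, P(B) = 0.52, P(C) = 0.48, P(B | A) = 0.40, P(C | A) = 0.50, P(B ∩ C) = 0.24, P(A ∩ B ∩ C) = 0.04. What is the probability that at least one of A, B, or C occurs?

0.84

P(A ∩ B) = P(A)·P(B|A) = 0.40 × 0.40 = 0.16
P(A ∩ C) = P(A)·P(C|A) = 0.40 × 0.50 = 0.20
P(A ∪ B ∪ C) = 0.40 + 0.52 + 0.48 − 0.16 − 0.20 − 0.24 + 0.04 = 0.84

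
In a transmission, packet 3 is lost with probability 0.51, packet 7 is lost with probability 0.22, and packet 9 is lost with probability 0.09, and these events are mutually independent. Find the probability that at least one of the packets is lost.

P(none) = (1 − 0.51) × (1 − 0.22) × (1 − 0.09) = 0.49 × 0.78 × 0.91 = 0.347802
P(at least one) = 1 − 0.347802 = 0.652198

0.652198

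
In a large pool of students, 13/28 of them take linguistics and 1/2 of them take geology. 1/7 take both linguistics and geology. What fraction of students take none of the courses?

5/28

Using inclusion–exclusion:
P(union) = 13/28 + 1/2 − 1/7 = 23/28
P(none) = 1 − 23/28 = 5/28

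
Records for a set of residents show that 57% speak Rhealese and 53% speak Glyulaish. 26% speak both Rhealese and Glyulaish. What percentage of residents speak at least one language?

Apply inclusion-exclusion:
P(union) = 57 + 53 − 26 = 84%

84%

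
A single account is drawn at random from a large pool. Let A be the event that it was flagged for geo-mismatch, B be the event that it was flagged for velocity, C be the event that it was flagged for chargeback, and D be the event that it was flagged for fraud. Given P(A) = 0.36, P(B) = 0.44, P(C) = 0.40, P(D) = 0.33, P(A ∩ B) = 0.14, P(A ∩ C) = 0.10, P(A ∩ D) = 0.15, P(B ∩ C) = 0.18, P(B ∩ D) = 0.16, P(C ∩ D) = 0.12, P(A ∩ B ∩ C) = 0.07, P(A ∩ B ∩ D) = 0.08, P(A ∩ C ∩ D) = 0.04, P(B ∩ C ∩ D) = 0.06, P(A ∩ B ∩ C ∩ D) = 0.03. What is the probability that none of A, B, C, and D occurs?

0.10

By inclusion–exclusion:
P(A ∪ B ∪ C ∪ D) = 0.36 + 0.44 + 0.40 + 0.33 − 0.14 − 0.10 − 0.15 − 0.18 − 0.16 − 0.12 + 0.07 + 0.08 + 0.04 + 0.06 − 0.03 = 0.90
P(none) = 1 − 0.90 = 0.10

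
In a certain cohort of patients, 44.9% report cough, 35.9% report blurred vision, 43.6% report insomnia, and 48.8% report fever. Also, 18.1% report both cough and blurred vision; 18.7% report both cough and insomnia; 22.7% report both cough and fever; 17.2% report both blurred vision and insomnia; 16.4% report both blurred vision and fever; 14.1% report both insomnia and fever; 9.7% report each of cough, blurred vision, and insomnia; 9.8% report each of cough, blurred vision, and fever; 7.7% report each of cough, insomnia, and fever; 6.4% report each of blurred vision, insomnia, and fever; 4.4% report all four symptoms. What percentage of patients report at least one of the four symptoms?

P(union) = 44.9 + 35.9 + 43.6 + 48.8 − 18.1 − 18.7 − 22.7 − 17.2 − 16.4 − 14.1 + 9.7 + 9.8 + 7.7 + 6.4 − 4.4 = 95.2%

95.2%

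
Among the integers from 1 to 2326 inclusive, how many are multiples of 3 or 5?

Using inclusion–exclusion:
775 + 465 − 155 = 1085

1085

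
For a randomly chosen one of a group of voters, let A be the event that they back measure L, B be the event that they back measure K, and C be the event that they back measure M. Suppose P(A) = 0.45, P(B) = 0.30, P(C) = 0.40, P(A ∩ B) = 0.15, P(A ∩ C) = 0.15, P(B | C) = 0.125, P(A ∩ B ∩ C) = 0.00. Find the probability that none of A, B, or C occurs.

P(B ∩ C) = P(C)·P(B|C) = 0.40 × 0.125 = 0.05
Apply inclusion-exclusion:
P(A ∪ B ∪ C) = 0.45 + 0.30 + 0.40 − 0.15 − 0.15 − 0.05 + 0.00 = 0.80
P(none) = 1 − 0.80 = 0.20

0.20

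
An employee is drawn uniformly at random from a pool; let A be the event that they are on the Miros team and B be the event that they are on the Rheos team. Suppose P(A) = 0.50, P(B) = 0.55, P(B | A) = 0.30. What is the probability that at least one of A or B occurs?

0.90

P(A ∩ B) = P(A)·P(B|A) = 0.50 × 0.30 = 0.15
P(A ∪ B) = 0.50 + 0.55 − 0.15 = 0.90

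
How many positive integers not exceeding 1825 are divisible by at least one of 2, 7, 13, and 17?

1145

Inclusion–exclusion gives
floor(1825/2) + floor(1825/7) + floor(1825/13) + floor(1825/17) − floor(1825/14) − floor(1825/26) − floor(1825/34) − floor(1825/91) − floor(1825/119) − floor(1825/221) + floor(1825/182) + floor(1825/238) + floor(1825/442) + floor(1825/1547) − floor(1825/3094) = 912 + 260 + 140 + 107 − 130 − 70 − 53 − 20 − 15 − 8 + 10 + 7 + 4 + 1 − 0 = 1145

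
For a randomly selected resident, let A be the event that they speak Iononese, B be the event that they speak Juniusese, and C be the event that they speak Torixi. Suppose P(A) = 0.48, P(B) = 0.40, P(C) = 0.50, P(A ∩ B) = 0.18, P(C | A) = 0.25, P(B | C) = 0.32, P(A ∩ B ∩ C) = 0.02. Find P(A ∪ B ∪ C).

P(A ∩ C) = P(A)·P(C|A) = 0.48 × 0.25 = 0.12
P(B ∩ C) = P(C)·P(B|C) = 0.50 × 0.32 = 0.16
By inclusion-exclusion,
P(A ∪ B ∪ C) = 0.48 + 0.40 + 0.50 − 0.18 − 0.12 − 0.16 + 0.02 = 0.94

0.94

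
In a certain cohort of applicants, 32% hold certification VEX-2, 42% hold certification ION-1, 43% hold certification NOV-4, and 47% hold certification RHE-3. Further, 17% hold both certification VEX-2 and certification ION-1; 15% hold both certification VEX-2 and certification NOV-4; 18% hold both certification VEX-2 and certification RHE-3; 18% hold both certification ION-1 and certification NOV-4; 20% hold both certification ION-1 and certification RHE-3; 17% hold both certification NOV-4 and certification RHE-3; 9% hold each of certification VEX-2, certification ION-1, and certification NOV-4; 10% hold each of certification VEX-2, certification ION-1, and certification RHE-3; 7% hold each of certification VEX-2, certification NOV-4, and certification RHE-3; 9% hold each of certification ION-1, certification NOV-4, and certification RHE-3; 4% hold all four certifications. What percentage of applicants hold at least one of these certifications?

90%

P(≥1) = 32 + 42 + 43 + 47 − 17 − 15 − 18 − 18 − 20 − 17 + 9 + 10 + 7 + 9 − 4 = 90%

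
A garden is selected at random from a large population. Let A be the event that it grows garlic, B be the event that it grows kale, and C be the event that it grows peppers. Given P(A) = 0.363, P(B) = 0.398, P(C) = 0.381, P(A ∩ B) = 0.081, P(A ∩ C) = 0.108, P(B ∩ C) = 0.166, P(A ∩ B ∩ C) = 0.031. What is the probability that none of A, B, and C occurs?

By inclusion–exclusion:
P(A ∪ B ∪ C) = 0.363 + 0.398 + 0.381 − 0.081 − 0.108 − 0.166 + 0.031 = 0.818
P(none) = 1 − 0.818 = 0.182

0.182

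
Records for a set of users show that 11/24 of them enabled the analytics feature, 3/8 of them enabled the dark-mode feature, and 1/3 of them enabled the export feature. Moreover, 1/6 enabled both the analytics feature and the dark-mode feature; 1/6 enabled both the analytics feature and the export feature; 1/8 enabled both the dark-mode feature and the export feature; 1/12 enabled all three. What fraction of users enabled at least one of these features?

19/24

Inclusion–exclusion gives
P(at least one) = 11/24 + 3/8 + 1/3 − 1/6 − 1/6 − 1/8 + 1/12 = 19/24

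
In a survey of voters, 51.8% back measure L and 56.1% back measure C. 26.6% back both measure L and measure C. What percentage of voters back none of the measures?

P(≥1) = 51.8 + 56.1 − 26.6 = 81.3%
P(none) = 100% − 81.3% = 18.7%

18.7%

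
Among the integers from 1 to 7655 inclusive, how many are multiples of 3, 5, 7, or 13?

4424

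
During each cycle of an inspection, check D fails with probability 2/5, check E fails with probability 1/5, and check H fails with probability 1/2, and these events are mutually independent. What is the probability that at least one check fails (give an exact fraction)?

P(none) = (1 − 2/5) × (1 − 1/5) × (1 − 1/2) = 3/5 × 4/5 × 1/2 = 6/25
P(at least one) = 1 − 6/25 = 19/25

19/25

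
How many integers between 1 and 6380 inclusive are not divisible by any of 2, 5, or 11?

2320

Using inclusion–exclusion:
floor(6380/2) + floor(6380/5) + floor(6380/11) − floor(6380/10) − floor(6380/22) − floor(6380/55) + floor(6380/110) = 3190 + 1276 + 580 − 638 − 290 − 116 + 58 = 4060
6380 − 4060 = 2320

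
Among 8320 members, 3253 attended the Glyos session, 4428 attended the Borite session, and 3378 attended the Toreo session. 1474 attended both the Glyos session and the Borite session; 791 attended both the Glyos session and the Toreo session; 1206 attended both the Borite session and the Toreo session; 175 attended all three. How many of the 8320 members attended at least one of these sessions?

Using inclusion–exclusion:
|union| = 3253 + 4428 + 3378 − 1474 − 791 − 1206 + 175 = 7763

7763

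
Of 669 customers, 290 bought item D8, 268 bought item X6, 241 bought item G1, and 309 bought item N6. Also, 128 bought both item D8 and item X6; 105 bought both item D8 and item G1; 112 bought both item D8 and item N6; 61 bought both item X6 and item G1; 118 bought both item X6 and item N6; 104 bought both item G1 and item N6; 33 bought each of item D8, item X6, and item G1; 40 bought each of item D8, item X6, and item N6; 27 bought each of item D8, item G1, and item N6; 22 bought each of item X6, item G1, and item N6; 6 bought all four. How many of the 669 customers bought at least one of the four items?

Inclusion–exclusion gives
N(≥1) = 290 + 268 + 241 + 309 − 128 − 105 − 112 − 61 − 118 − 104 + 33 + 40 + 27 + 22 − 6 = 596

596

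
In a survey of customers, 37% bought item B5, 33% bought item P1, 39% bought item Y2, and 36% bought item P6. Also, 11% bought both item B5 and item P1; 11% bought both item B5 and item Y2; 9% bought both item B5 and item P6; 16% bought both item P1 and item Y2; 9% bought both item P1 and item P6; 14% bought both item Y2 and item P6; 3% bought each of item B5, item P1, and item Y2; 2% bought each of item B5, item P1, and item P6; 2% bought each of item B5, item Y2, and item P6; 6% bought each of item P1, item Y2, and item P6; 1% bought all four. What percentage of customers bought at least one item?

P(at least one) = 37 + 33 + 39 + 36 − 11 − 11 − 9 − 16 − 9 − 14 + 3 + 2 + 2 + 6 − 1 = 87%

87%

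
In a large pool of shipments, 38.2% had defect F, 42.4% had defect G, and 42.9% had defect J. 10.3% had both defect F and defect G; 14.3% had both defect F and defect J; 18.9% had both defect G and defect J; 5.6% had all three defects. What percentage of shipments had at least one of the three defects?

85.6%

Inclusion–exclusion gives
P(at least one) = 38.2 + 42.4 + 42.9 − 10.3 − 14.3 − 18.9 + 5.6 = 85.6%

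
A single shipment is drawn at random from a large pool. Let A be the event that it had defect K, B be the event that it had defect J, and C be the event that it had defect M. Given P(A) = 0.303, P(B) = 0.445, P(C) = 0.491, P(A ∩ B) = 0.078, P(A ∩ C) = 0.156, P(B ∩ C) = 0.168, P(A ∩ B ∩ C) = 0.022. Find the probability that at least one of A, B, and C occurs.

By inclusion–exclusion:
P(A ∪ B ∪ C) = 0.303 + 0.445 + 0.491 − 0.078 − 0.156 − 0.168 + 0.022 = 0.859

0.859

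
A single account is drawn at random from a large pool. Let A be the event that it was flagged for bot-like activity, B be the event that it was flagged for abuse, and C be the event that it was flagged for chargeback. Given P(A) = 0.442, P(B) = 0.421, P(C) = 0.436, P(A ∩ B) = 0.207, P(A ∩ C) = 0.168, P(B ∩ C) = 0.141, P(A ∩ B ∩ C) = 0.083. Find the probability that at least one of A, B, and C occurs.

Using inclusion–exclusion:
P(A ∪ B ∪ C) = 0.442 + 0.421 + 0.436 − 0.207 − 0.168 − 0.141 + 0.083 = 0.866

0.866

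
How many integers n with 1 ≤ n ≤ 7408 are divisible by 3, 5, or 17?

By inclusion–exclusion:
⌊7408/3⌋ + ⌊7408/5⌋ + ⌊7408/17⌋ − ⌊7408/15⌋ − ⌊7408/51⌋ − ⌊7408/85⌋ + ⌊7408/255⌋ = 2469 + 1481 + 435 − 493 − 145 − 87 + 29 = 3689

3689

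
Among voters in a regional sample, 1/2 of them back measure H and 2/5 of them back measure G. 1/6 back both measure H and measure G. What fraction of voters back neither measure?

4/15

By inclusion–exclusion:
P(union) = 1/2 + 2/5 − 1/6 = 11/15
P(none) = 1 − 11/15 = 4/15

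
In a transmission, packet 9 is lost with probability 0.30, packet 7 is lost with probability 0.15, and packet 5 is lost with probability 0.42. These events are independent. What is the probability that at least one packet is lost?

P(none) = (1 − 0.30) × (1 − 0.15) × (1 − 0.42) = 0.70 × 0.85 × 0.58 = 0.3451
P(at least one) = 1 − 0.3451 = 0.6549

0.6549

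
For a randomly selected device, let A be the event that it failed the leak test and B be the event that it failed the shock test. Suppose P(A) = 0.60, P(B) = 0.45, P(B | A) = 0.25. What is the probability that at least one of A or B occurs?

0.90

P(A ∩ B) = P(A)·P(B|A) = 0.60 × 0.25 = 0.15
Inclusion–exclusion gives
P(A ∪ B) = 0.60 + 0.45 − 0.15 = 0.90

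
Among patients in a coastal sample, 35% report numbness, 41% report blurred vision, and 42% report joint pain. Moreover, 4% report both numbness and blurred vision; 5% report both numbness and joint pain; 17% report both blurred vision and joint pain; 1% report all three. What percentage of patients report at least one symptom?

93%

By inclusion–exclusion:
P(union) = 35 + 41 + 42 − 4 − 5 − 17 + 1 = 93%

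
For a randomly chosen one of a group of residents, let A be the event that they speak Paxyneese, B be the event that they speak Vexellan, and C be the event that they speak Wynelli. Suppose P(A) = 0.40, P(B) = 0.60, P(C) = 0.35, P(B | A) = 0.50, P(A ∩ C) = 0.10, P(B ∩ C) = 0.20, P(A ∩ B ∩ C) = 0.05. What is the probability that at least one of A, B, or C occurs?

P(A ∩ B) = P(A)·P(B|A) = 0.40 × 0.50 = 0.20
By inclusion–exclusion:
P(A ∪ B ∪ C) = 0.40 + 0.60 + 0.35 − 0.20 − 0.10 − 0.20 + 0.05 = 0.90

0.90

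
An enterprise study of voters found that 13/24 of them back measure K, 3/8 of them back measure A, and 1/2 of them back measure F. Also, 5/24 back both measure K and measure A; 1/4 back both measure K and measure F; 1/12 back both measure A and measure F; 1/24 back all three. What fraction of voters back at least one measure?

P(≥1) = 13/24 + 3/8 + 1/2 − 5/24 − 1/4 − 1/12 + 1/24 = 11/12

11/12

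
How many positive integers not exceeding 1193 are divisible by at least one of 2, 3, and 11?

831

Using inclusion–exclusion:
⌊1193/2⌋ + ⌊1193/3⌋ + ⌊1193/11⌋ − ⌊1193/6⌋ − ⌊1193/22⌋ − ⌊1193/33⌋ + ⌊1193/66⌋ = 596 + 397 + 108 − 198 − 54 − 36 + 18 = 831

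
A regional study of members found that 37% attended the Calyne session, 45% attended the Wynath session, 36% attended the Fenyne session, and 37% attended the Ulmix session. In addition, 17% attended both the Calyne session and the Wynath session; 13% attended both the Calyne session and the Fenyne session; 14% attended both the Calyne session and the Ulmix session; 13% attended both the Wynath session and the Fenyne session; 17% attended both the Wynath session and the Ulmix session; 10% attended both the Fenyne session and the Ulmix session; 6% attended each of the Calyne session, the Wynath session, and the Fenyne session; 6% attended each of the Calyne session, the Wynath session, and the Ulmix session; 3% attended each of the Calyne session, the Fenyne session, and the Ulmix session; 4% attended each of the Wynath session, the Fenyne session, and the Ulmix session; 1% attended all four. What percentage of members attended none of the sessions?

11%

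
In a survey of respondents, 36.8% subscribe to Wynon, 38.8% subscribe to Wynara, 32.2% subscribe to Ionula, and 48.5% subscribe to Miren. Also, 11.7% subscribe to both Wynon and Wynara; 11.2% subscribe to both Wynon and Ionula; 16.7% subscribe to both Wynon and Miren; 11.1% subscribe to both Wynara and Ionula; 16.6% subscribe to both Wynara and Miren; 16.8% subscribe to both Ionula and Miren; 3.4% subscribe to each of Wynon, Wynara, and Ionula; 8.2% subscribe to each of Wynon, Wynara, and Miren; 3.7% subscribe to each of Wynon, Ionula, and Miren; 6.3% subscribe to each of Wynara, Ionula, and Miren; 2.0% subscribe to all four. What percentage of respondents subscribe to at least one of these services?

Using inclusion–exclusion:
P(at least one) = 36.8 + 38.8 + 32.2 + 48.5 − 11.7 − 11.2 − 16.7 − 11.1 − 16.6 − 16.8 + 3.4 + 8.2 + 3.7 + 6.3 − 2.0 = 91.8%

91.8%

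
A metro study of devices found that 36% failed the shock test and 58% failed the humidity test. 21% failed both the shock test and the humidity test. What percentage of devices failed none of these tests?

By inclusion–exclusion:
P(union) = 36 + 58 − 21 = 73%
P(none) = 100% − 73% = 27%

27%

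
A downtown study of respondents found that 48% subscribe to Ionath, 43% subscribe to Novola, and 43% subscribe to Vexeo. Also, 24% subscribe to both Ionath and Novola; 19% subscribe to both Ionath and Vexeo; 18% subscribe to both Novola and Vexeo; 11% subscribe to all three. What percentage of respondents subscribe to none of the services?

16%

Using inclusion–exclusion:
P(at least one) = 48 + 43 + 43 − 24 − 19 − 18 + 11 = 84%
P(none) = 100% − 84% = 16%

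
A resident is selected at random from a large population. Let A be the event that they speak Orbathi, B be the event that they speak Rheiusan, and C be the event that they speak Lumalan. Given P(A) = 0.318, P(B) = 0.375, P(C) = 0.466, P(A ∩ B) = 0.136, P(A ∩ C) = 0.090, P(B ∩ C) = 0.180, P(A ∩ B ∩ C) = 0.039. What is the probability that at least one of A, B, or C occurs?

0.792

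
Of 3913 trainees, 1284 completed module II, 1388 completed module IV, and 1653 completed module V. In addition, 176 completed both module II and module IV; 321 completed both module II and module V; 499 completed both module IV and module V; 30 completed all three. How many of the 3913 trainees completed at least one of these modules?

3359

|at least one| = 1284 + 1388 + 1653 − 176 − 321 − 499 + 30 = 3359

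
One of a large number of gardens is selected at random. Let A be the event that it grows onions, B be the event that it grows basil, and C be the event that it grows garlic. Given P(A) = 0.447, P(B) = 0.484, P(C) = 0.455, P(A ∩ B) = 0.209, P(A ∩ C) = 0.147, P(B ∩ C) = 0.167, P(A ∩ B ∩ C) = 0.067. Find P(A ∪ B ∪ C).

0.930

P(A ∪ B ∪ C) = 0.447 + 0.484 + 0.455 − 0.209 − 0.147 − 0.167 + 0.067 = 0.930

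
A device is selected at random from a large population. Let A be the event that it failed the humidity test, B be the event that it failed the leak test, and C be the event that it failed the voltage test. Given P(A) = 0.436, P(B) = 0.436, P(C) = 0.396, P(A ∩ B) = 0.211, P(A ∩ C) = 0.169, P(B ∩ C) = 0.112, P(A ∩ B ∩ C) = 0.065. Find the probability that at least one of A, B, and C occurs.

By inclusion–exclusion:
P(A ∪ B ∪ C) = 0.436 + 0.436 + 0.396 − 0.211 − 0.169 − 0.112 + 0.065 = 0.841

0.841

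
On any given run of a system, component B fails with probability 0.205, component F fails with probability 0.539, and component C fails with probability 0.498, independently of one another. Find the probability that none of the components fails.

0.18398049

P(none) = (1 − 0.205) × (1 − 0.539) × (1 − 0.498) = 0.795 × 0.461 × 0.502 = 0.18398049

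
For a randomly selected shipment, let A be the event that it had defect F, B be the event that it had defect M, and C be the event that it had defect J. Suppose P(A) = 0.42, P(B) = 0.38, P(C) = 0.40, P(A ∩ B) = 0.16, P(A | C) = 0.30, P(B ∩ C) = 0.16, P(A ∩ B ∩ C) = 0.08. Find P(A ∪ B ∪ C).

0.84

P(A ∩ C) = P(C)·P(A|C) = 0.40 × 0.30 = 0.12
Inclusion–exclusion gives
P(A ∪ B ∪ C) = 0.42 + 0.38 + 0.40 − 0.16 − 0.12 − 0.16 + 0.08 = 0.84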